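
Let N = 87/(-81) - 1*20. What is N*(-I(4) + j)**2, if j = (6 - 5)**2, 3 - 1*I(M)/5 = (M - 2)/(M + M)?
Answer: -164441/48 ≈ -3425.9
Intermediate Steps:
I(M) = 15 - 5*(-2 + M)/(2*M) (I(M) = 15 - 5*(M - 2)/(M + M) = 15 - 5*(-2 + M)/(2*M))
j = 1 (j = 1**2 = 1)
N = -569/27 (N = 87*(-1/81) - 20 = -29/27 - 20 = -569/27 ≈ -21.074)
N*(-I(4) + j)**2 = -569*(-(25/2 + 5/4) + 1)**2/27 = -569*(-1*55/4 + 1)**2/27 = -569*(-55/4 + 1)**2/27 = -569*(-51/4)**2/27 = -569/27*2601/16 = -164441/48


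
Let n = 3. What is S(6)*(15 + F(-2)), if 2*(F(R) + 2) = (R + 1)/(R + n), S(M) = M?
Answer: 75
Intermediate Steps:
F(R) = -2 + (1 + R)/(2*(3 + R)) (F(R) = -2 + ((R + 1)/(R + 3))/2 = -2 + ((1 + R)/(3 + R))/2 = -2 + (1 + R)/(2*(3 + R)))
S(6)*(15 + F(-2)) = 6*(15 + (-11 - 3*(-2))/(2*(3 - 2))) = 6*(15 + (½)*(-11 + 6)/1) = 6*(15 + (½)*1*(-5)) = 6*(15 - 5/2) = 6*(25/2) = 75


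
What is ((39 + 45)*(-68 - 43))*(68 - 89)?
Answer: 195804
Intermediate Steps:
((39 + 45)*(-68 - 43))*(68 - 89) = (84*(-111))*(-21) = -9324*(-21) = 195804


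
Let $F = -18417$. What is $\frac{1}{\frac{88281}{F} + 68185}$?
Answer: $\frac{6139}{418558288} \approx 1.4667 \cdot 10^{-5}$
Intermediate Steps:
$\frac{1}{\frac{88281}{F} + 68185} = \frac{1}{\frac{88281}{-18417} + 68185} = \frac{1}{88281 \left(- \frac{1}{18417}\right) + 68185} = \frac{1}{- \frac{29427}{6139} + 68185} = \frac{1}{\frac{418558288}{6139}} = \frac{6139}{418558288}$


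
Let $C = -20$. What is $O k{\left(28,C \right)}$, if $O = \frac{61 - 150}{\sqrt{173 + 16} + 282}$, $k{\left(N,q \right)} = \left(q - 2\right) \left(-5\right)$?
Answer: $- \frac{184052}{5289} + \frac{1958 \sqrt{21}}{5289} \approx -33.103$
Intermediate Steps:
$k{\left(N,q \right)} = 10 - 5 q$ ($k{\left(N,q \right)} = \left(-2 + q\right) \left(-5\right) = 10 - 5 q$)
$O = - \frac{89}{282 + 3 \sqrt{21}}$ ($O = - \frac{89}{\sqrt{189} + 282} = - \frac{89}{3 \sqrt{21} + 282} = - \frac{89}{282 + 3 \sqrt{21}} \approx -0.30093$)
$O k{\left(28,C \right)} = \left(- \frac{8366}{26445} + \frac{89 \sqrt{21}}{26445}\right) \left(10 - -100\right) = \left(- \frac{8366}{26445} + \frac{89 \sqrt{21}}{26445}\right) \left(10 + 100\right) = \left(- \frac{8366}{26445} + \frac{89 \sqrt{21}}{26445}\right) 110 = - \frac{184052}{5289} + \frac{1958 \sqrt{21}}{5289}$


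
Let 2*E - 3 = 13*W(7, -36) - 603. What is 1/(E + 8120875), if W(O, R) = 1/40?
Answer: 80/649646013 ≈ 1.2314e-7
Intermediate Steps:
W(O, R) = 1/40
E = -23987/80 (E = 3/2 + (13*(1/40) - 603)/2 = 3/2 + (13/40 - 603)/2 = 3/2 + (1/2)*(-24107/40) = 3/2 - 24107/80 = -23987/80 ≈ -299.84)
1/(E + 8120875) = 1/(-23987/80 + 8120875) = 1/(649646013/80) = 80/649646013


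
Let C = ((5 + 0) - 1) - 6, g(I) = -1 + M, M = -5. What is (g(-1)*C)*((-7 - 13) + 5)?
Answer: -180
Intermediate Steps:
g(I) = -6 (g(I) = -1 - 5 = -6)
C = -2 (C = (5 - 1) - 6 = 4 - 6 = -2)
(g(-1)*C)*((-7 - 13) + 5) = (-6*(-2))*((-7 - 13) + 5) = 12*(-20 + 5) = 12*(-15) = -180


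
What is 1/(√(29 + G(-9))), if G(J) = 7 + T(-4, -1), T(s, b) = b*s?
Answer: √10/20 ≈ 0.15811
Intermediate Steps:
G(J) = 11 (G(J) = 7 - 1*(-4) = 7 + 4 = 11)
1/(√(29 + G(-9))) = 1/(√(29 + 11)) = 1/(√40) = 1/(2*√10) = √10/20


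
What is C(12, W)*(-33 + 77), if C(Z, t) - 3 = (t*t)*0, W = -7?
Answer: 132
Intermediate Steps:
C(Z, t) = 3 (C(Z, t) = 3 + (t*t)*0 = 3 + t²*0 = 3 + 0 = 3)
C(12, W)*(-33 + 77) = 3*(-33 + 77) = 3*44 = 132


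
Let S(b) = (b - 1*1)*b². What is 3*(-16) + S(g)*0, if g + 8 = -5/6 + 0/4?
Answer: -48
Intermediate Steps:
g = -53/6 (g = -8 + (-5/6 + 0/4) = -8 + (-5*⅙ + 0*(¼)) = -8 + (-⅚ + 0) = -8 - ⅚ = -53/6 ≈ -8.8333)
S(b) = b²*(-1 + b) (S(b) = (b - 1)*b² = (-1 + b)*b² = b²*(-1 + b))
3*(-16) + S(g)*0 = 3*(-16) + ((-53/6)²*(-1 - 53/6))*0 = -48 + ((2809/36)*(-59/6))*0 = -48 - 165731/216*0 = -48 + 0 = -48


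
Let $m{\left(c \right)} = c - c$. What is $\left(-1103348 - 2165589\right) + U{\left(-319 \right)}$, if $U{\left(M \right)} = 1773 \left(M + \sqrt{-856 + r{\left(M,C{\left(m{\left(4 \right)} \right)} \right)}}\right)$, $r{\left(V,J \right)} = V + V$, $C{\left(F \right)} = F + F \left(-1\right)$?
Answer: $-3834524 + 5319 i \sqrt{166} \approx -3.8345 \cdot 10^{6} + 68531.0 i$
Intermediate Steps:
$m{\left(c \right)} = 0$
$C{\left(F \right)} = 0$ ($C{\left(F \right)} = F - F = 0$)
$r{\left(V,J \right)} = 2 V$
$U{\left(M \right)} = 1773 M + 1773 \sqrt{-856 + 2 M}$ ($U{\left(M \right)} = 1773 \left(M + \sqrt{-856 + 2 M}\right) = 1773 M + 1773 \sqrt{-856 + 2 M}$)
$\left(-1103348 - 2165589\right) + U{\left(-319 \right)} = \left(-1103348 - 2165589\right) + \left(1773 \left(-319\right) + 1773 \sqrt{-856 + 2 \left(-319\right)}\right) = -3268937 - \left(565587 - 1773 \sqrt{-856 - 638}\right) = -3268937 - \left(565587 - 1773 \sqrt{-1494}\right) = -3268937 - \left(565587 - 1773 \cdot 3 i \sqrt{166}\right) = -3268937 - \left(565587 - 5319 i \sqrt{166}\right) = -3834524 + 5319 i \sqrt{166}$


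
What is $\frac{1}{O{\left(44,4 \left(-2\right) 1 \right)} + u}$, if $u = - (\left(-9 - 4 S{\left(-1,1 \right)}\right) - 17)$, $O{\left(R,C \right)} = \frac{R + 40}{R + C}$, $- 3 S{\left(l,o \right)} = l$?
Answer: $\frac{3}{89} \approx 0.033708$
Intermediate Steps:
$S{\left(l,o \right)} = - \frac{l}{3}$
$O{\left(R,C \right)} = \frac{40 + R}{C + R}$
$u = \frac{82}{3}$ ($u = - (\left(-9 - 4 \left(\left(- \frac{1}{3}\right) \left(-1\right)\right)\right) - 17) = - (\left(-9 - \frac{4}{3}\right) - 17) = - (- \frac{31}{3} - 17) = \left(-1\right) \left(- \frac{82}{3}\right) = \frac{82}{3} \approx 27.333$)
$\frac{1}{O{\left(44,4 \left(-2\right) 1 \right)} + u} = \frac{1}{\frac{40 + 44}{4 \left(-2\right) 1 + 44} + \frac{82}{3}} = \frac{1}{\frac{1}{\left(-8\right) 1 + 44} \cdot 84 + \frac{82}{3}} = \frac{1}{\frac{1}{-8 + 44} \cdot 84 + \frac{82}{3}} = \frac{1}{\frac{1}{36} \cdot 84 + \frac{82}{3}} = \frac{1}{\frac{7}{3} + \frac{82}{3}} = \frac{1}{\frac{89}{3}} = \frac{3}{89}$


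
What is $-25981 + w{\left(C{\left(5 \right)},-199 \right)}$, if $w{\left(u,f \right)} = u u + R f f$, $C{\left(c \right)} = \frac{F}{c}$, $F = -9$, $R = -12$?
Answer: $- \frac{12529744}{25} \approx -5.0119 \cdot 10^{5}$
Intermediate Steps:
$C{\left(c \right)} = - \frac{9}{c}$
$w{\left(u,f \right)} = u^{2} - 12 f^{2}$ ($w{\left(u,f \right)} = u u + - 12 f f = u^{2} - 12 f^{2}$)
$-25981 + w{\left(C{\left(5 \right)},-199 \right)} = -25981 + \left(\left(- \frac{9}{5}\right)^{2} - 12 \left(-199\right)^{2}\right) = -25981 + \left(\left(\left(-9\right) \frac{1}{5}\right)^{2} - 475212\right) = -25981 - \left(475212 - \left(- \frac{9}{5}\right)^{2}\right) = -25981 + \left(\frac{81}{25} - 475212\right) = -25981 - \frac{11880219}{25} = - \frac{12529744}{25}$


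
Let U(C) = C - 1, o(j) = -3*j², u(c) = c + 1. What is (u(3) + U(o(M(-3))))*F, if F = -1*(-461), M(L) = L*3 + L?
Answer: -197769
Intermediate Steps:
u(c) = 1 + c
M(L) = 4*L (M(L) = 3*L + L = 4*L)
U(C) = -1 + C
F = 461
(u(3) + U(o(M(-3))))*F = ((1 + 3) + (-1 - 3*(4*(-3))²))*461 = (4 + (-1 - 3*(-12)²))*461 = (4 + (-1 - 3*144))*461 = (4 + (-1 - 432))*461 = (4 - 433)*461 = -429*461 = -197769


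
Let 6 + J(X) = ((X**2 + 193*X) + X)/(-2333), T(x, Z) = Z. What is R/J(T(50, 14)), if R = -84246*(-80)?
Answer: -82756176/89 ≈ -9.2985e+5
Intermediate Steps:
J(X) = -6 - 194*X/2333 - X**2/2333 (J(X) = -6 + ((X**2 + 193*X) + X)/(-2333) = -6 + (X**2 + 194*X)*(-1/2333) = -6 + (-194*X/2333 - X**2/2333) = -6 - 194*X/2333 - X**2/2333)
R = 6739680
R/J(T(50, 14)) = 6739680/(-6 - 194/2333*14 - 1/2333*14**2) = 6739680/(-6 - 2716/2333 - 1/2333*196) = 6739680/(-6 - 2716/2333 - 196/2333) = 6739680/(-16910/2333) = 6739680*(-2333/16910) = -82756176/89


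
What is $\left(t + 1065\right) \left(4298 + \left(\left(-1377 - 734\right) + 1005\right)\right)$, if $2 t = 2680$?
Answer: $7676760$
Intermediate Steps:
$t = 1340$ ($t = \frac{1}{2} \cdot 2680 = 1340$)
$\left(t + 1065\right) \left(4298 + \left(\left(-1377 - 734\right) + 1005\right)\right) = \left(1340 + 1065\right) \left(4298 + \left(\left(-1377 - 734\right) + 1005\right)\right) = 2405 \left(4298 + \left(-2111 + 1005\right)\right) = 2405 \left(4298 - 1106\right) = 2405 \cdot 3192 = 7676760$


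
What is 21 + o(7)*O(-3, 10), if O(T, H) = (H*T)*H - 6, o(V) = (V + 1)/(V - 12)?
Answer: 2553/5 ≈ 510.60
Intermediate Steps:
o(V) = (1 + V)/(-12 + V)
O(T, H) = -6 + T*H**2 (O(T, H) = T*H**2 - 6 = -6 + T*H**2)
21 + o(7)*O(-3, 10) = 21 + ((1 + 7)/(-12 + 7))*(-6 - 3*10**2) = 21 + (8/(-5))*(-6 - 3*100) = 21 + (-1/5*8)*(-6 - 300) = 21 - 8/5*(-306) = 21 + 2448/5 = 2553/5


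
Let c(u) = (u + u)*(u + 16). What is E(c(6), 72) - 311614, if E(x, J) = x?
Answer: -311350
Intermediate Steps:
c(u) = 2*u*(16 + u) (c(u) = (2*u)*(16 + u) = 2*u*(16 + u))
E(c(6), 72) - 311614 = 2*6*(16 + 6) - 311614 = 2*6*22 - 311614 = 264 - 311614 = -311350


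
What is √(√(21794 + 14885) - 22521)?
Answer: √(-22521 + √36679) ≈ 149.43*I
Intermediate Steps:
√(√(21794 + 14885) - 22521) = √(√36679 - 22521) = √(-22521 + √36679)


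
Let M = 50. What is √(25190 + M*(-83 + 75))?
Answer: √24790 ≈ 157.45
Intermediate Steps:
√(25190 + M*(-83 + 75)) = √(25190 + 50*(-83 + 75)) = √(25190 + 50*(-8)) = √(25190 - 400) = √24790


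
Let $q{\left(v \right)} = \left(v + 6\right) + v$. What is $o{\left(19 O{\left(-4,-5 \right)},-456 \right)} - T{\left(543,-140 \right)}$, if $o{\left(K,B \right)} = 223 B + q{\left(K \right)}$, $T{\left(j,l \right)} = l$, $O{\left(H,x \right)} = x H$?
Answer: $-100782$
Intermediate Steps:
$O{\left(H,x \right)} = H x$
$q{\left(v \right)} = 6 + 2 v$ ($q{\left(v \right)} = \left(6 + v\right) + v = 6 + 2 v$)
$o{\left(K,B \right)} = 6 + 2 K + 223 B$ ($o{\left(K,B \right)} = 223 B + \left(6 + 2 K\right) = 6 + 2 K + 223 B$)
$o{\left(19 O{\left(-4,-5 \right)},-456 \right)} - T{\left(543,-140 \right)} = \left(6 + 2 \cdot 19 \left(\left(-4\right) \left(-5\right)\right) + 223 \left(-456\right)\right) - -140 = \left(6 + 2 \cdot 19 \cdot 20 - 101688\right) + 140 = \left(6 + 2 \cdot 380 - 101688\right) + 140 = \left(6 + 760 - 101688\right) + 140 = -100922 + 140 = -100782$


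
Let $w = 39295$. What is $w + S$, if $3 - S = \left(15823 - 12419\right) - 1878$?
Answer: $37772$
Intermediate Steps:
$S = -1523$ ($S = 3 - \left(\left(15823 - 12419\right) - 1878\right) = 3 - \left(3404 - 1878\right) = 3 - 1526 = -1523$)
$w + S = 39295 - 1523 = 37772$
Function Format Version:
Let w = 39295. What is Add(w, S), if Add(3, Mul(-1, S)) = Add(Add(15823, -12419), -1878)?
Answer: 37772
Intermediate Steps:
S = -1523 (S = Add(3, Mul(-1, Add(Add(15823, -12419), -1878))) = Add(3, Mul(-1, Add(3404, -1878))) = Add(3, Mul(-1, 1526)) = Add(3, -1526) = -1523)
Add(w, S) = Add(39295, -1523) = 37772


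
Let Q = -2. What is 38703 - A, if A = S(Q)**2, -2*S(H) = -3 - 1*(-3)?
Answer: 38703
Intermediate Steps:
S(H) = 0 (S(H) = -(-3 - 1*(-3))/2 = -(-3 + 3)/2 = -1/2*0 = 0)
A = 0 (A = 0**2 = 0)
38703 - A = 38703 - 1*0 = 38703 + 0 = 38703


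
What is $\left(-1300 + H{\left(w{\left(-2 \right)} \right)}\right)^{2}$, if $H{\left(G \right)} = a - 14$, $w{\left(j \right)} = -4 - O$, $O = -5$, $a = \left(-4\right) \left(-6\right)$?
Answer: $1664100$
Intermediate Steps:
$a = 24$
$w{\left(j \right)} = 1$ ($w{\left(j \right)} = -4 - -5 = -4 + 5 = 1$)
$H{\left(G \right)} = 10$ ($H{\left(G \right)} = 24 - 14 = 10$)
$\left(-1300 + H{\left(w{\left(-2 \right)} \right)}\right)^{2} = \left(-1300 + 10\right)^{2} = \left(-1290\right)^{2} = 1664100$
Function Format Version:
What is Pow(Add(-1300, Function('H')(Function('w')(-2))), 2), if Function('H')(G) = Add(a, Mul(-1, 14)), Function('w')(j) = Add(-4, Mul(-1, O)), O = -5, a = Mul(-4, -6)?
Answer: 1664100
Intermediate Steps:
a = 24
Function('w')(j) = 1 (Function('w')(j) = Add(-4, Mul(-1, -5)) = Add(-4, 5) = 1)
Function('H')(G) = 10 (Function('H')(G) = Add(24, Mul(-1, 14)) = Add(24, -14) = 10)
Pow(Add(-1300, Function('H')(Function('w')(-2))), 2) = Pow(Add(-1300, 10), 2) = Pow(-1290, 2) = 1664100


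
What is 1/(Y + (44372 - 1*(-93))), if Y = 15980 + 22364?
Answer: 1/82809 ≈ 1.2076e-5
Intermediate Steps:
Y = 38344
1/(Y + (44372 - 1*(-93))) = 1/(38344 + (44372 - 1*(-93))) = 1/(38344 + (44372 + 93)) = 1/(38344 + 44465) = 1/82809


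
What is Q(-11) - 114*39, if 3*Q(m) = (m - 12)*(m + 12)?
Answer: -13361/3 ≈ -4453.7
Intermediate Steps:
Q(m) = (-12 + m)*(12 + m)/3 (Q(m) = ((m - 12)*(m + 12))/3 = ((-12 + m)*(12 + m))/3 = (-12 + m)*(12 + m)/3)
Q(-11) - 114*39 = (-48 + (⅓)*(-11)²) - 114*39 = (-48 + (⅓)*121) - 4446 = (-48 + 121/3) - 4446 = -23/3 - 4446 = -13361/3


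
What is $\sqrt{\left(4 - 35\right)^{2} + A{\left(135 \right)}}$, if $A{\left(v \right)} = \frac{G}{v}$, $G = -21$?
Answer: $\frac{\sqrt{216190}}{15} \approx 30.997$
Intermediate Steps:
$A{\left(v \right)} = - \frac{21}{v}$
$\sqrt{\left(4 - 35\right)^{2} + A{\left(135 \right)}} = \sqrt{\left(4 - 35\right)^{2} - \frac{21}{135}} = \sqrt{\left(-31\right)^{2} - \frac{7}{45}} = \sqrt{961 - \frac{7}{45}} = \sqrt{\frac{43238}{45}} = \frac{\sqrt{216190}}{15}$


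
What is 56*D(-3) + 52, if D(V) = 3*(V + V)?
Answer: -956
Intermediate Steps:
D(V) = 6*V (D(V) = 3*(2*V) = 6*V)
56*D(-3) + 52 = 56*(6*(-3)) + 52 = 56*(-18) + 52 = -1008 + 52 = -956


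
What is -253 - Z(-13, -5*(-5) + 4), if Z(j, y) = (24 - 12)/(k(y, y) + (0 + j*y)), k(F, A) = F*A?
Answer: -29351/116 ≈ -253.03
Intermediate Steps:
k(F, A) = A*F
Z(j, y) = 12/(y² + j*y) (Z(j, y) = (24 - 12)/(y*y + (0 + j*y)) = 12/(y² + j*y))
-253 - Z(-13, -5*(-5) + 4) = -253 - 12/((-5*(-5) + 4)*(-13 + (-5*(-5) + 4))) = -253 - 12/((25 + 4)*(-13 + (25 + 4))) = -253 - 12/(29*(-13 + 29)) = -253 - 12/(29*16) = -253 - 1*3/116 = -253 - 3/116 = -29351/116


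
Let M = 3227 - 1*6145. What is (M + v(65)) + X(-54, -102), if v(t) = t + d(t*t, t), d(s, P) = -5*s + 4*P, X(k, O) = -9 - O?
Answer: -23625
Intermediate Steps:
M = -2918 (M = 3227 - 6145 = -2918)
v(t) = -5*t² + 5*t (v(t) = t + (-5*t*t + 4*t) = t + (-5*t² + 4*t) = -5*t² + 5*t)
(M + v(65)) + X(-54, -102) = (-2918 + 5*65*(1 - 1*65)) + (-9 - 1*(-102)) = (-2918 + 5*65*(1 - 65)) + (-9 + 102) = (-2918 + 5*65*(-64)) + 93 = (-2918 - 20800) + 93 = -23718 + 93 = -23625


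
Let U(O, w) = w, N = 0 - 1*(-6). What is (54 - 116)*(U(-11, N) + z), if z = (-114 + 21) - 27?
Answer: 7068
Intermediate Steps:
N = 6 (N = 0 + 6 = 6)
z = -120 (z = -93 - 27 = -120)
(54 - 116)*(U(-11, N) + z) = (54 - 116)*(6 - 120) = -62*(-114) = 7068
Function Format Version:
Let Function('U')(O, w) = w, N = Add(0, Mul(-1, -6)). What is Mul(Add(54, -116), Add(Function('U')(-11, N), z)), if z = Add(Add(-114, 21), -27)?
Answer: 7068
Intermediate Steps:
N = 6 (N = Add(0, 6) = 6)
z = -120 (z = Add(-93, -27) = -120)
Mul(Add(54, -116), Add(Function('U')(-11, N), z)) = Mul(Add(54, -116), Add(6, -120)) = Mul(-62, -114) = 7068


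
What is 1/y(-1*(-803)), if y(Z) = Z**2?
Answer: 1/644809 ≈ 1.5508e-6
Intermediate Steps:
1/y(-1*(-803)) = 1/((-1*(-803))**2) = 1/(803**2) = 1/644809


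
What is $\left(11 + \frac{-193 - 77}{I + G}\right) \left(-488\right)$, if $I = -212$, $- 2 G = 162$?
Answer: $- \frac{1704584}{293} \approx -5817.7$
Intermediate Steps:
$G = -81$ ($G = \left(- \frac{1}{2}\right) 162 = -81$)
$\left(11 + \frac{-193 - 77}{I + G}\right) \left(-488\right) = \left(11 + \frac{-193 - 77}{-212 - 81}\right) \left(-488\right) = \left(11 - \frac{270}{-293}\right) \left(-488\right) = \left(11 - - \frac{270}{293}\right) \left(-488\right) = \left(11 + \frac{270}{293}\right) \left(-488\right) = \frac{3493}{293} \left(-488\right) = - \frac{1704584}{293}$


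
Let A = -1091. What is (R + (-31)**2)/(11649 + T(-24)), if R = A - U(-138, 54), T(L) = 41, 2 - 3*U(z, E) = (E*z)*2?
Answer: -7648/17535 ≈ -0.43616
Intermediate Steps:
U(z, E) = 2/3 - 2*E*z/3 (U(z, E) = 2/3 - E*z*2/3 = 2/3 - 2*E*z/3)
R = -18179/3 (R = -1091 - (2/3 - 2/3*54*(-138)) = -1091 - (2/3 + 4968) = -1091 - 1*14906/3 = -1091 - 14906/3 = -18179/3 ≈ -6059.7)
(R + (-31)**2)/(11649 + T(-24)) = (-18179/3 + (-31)**2)/(11649 + 41) = (-18179/3 + 961)/11690 = -15296/3*1/11690 = -7648/17535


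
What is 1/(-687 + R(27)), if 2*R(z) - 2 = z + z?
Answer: -1/659 ≈ -0.0015175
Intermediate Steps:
R(z) = 1 + z (R(z) = 1 + (z + z)/2 = 1 + (2*z)/2 = 1 + z)
1/(-687 + R(27)) = 1/(-687 + (1 + 27)) = 1/(-687 + 28) = 1/(-659) = -1/659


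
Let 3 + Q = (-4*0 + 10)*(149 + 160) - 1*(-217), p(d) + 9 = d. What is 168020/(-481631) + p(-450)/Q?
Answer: -776206709/1591308824 ≈ -0.48778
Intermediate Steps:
p(d) = -9 + d
Q = 3304 (Q = -3 + ((-4*0 + 10)*(149 + 160) - 1*(-217)) = -3 + ((0 + 10)*309 + 217) = -3 + (10*309 + 217) = -3 + (3090 + 217) = -3 + 3307 = 3304)
168020/(-481631) + p(-450)/Q = 168020/(-481631) + (-9 - 450)/3304 = 168020*(-1/481631) - 459*1/3304 = -168020/481631 - 459/3304 = -776206709/1591308824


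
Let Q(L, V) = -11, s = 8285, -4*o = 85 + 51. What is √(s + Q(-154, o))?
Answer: √8274 ≈ 90.962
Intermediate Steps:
o = -34 (o = -(85 + 51)/4 = -¼*136 = -34)
√(s + Q(-154, o)) = √(8285 - 11) = √8274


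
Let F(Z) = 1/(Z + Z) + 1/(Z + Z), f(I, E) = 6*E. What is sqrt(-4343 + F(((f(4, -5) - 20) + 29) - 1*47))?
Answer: 5*I*sqrt(200821)/34 ≈ 65.902*I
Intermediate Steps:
F(Z) = 1/Z (F(Z) = 1/(2*Z) + 1/(2*Z) = 1/Z)
sqrt(-4343 + F(((f(4, -5) - 20) + 29) - 1*47)) = sqrt(-4343 + 1/(((6*(-5) - 20) + 29) - 1*47)) = sqrt(-4343 + 1/(((-30 - 20) + 29) - 47)) = sqrt(-4343 + 1/((-50 + 29) - 47)) = sqrt(-4343 + 1/(-21 - 47)) = sqrt(-4343 + 1/(-68)) = sqrt(-4343 - 1/68) = sqrt(-295325/68) = 5*I*sqrt(200821)/34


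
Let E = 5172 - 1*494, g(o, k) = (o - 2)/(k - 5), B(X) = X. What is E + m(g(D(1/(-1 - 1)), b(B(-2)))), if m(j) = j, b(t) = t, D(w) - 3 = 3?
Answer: 32742/7 ≈ 4677.4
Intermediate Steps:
D(w) = 6 (D(w) = 3 + 3 = 6)
g(o, k) = (-2 + o)/(-5 + k)
E = 4678 (E = 5172 - 494 = 4678)
E + m(g(D(1/(-1 - 1)), b(B(-2)))) = 4678 + (-2 + 6)/(-5 - 2) = 4678 + 4/(-7) = 4678 - 1/7*4 = 4678 - 4/7 = 32742/7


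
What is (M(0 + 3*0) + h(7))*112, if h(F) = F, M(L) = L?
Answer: 784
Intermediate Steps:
(M(0 + 3*0) + h(7))*112 = ((0 + 3*0) + 7)*112 = ((0 + 0) + 7)*112 = (0 + 7)*112 = 7*112 = 784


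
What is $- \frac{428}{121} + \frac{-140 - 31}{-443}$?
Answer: $- \frac{168913}{53603} \approx -3.1512$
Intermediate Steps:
$- \frac{428}{121} + \frac{-140 - 31}{-443} = \left(-428\right) \frac{1}{121} - - \frac{171}{443} = - \frac{428}{121} + \frac{171}{443} = - \frac{168913}{53603}$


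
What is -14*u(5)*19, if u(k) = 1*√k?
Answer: -266*√5 ≈ -594.79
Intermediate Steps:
u(k) = √k
-14*u(5)*19 = -14*√5*19 = -266*√5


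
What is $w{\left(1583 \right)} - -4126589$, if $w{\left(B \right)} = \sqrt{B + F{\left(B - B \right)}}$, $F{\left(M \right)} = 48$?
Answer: $4126589 + \sqrt{1631} \approx 4.1266 \cdot 10^{6}$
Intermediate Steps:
$w{\left(B \right)} = \sqrt{48 + B}$ ($w{\left(B \right)} = \sqrt{B + 48} = \sqrt{48 + B}$)
$w{\left(1583 \right)} - -4126589 = \sqrt{48 + 1583} - -4126589 = \sqrt{1631} + 4126589 = 4126589 + \sqrt{1631}$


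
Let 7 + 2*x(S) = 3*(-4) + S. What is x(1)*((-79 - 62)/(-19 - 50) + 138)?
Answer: -28989/23 ≈ -1260.4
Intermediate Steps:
x(S) = -19/2 + S/2 (x(S) = -7/2 + (3*(-4) + S)/2 = -7/2 + (-12 + S)/2 = -7/2 + (-6 + S/2) = -19/2 + S/2)
x(1)*((-79 - 62)/(-19 - 50) + 138) = (-19/2 + (1/2)*1)*((-79 - 62)/(-19 - 50) + 138) = (-19/2 + 1/2)*(-141/(-69) + 138) = -9*(-141*(-1/69) + 138) = -9*(47/23 + 138) = -9*3221/23 = -28989/23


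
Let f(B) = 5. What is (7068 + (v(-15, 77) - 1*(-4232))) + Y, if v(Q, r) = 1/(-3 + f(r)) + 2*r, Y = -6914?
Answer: 9081/2 ≈ 4540.5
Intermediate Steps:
v(Q, r) = ½ + 2*r (v(Q, r) = 1/(-3 + 5) + 2*r = 1/2 + 2*r = ½ + 2*r)
(7068 + (v(-15, 77) - 1*(-4232))) + Y = (7068 + ((½ + 2*77) - 1*(-4232))) - 6914 = (7068 + ((½ + 154) + 4232)) - 6914 = (7068 + (309/2 + 4232)) - 6914 = (7068 + 8773/2) - 6914 = 22909/2 - 6914 = 9081/2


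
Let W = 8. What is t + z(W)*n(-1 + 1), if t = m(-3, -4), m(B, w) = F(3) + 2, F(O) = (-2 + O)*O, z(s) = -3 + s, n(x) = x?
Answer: 5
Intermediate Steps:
F(O) = O*(-2 + O)
m(B, w) = 5 (m(B, w) = 3*(-2 + 3) + 2 = 3*1 + 2 = 3 + 2 = 5)
t = 5
t + z(W)*n(-1 + 1) = 5 + (-3 + 8)*(-1 + 1) = 5 + 5*0 = 5 + 0 = 5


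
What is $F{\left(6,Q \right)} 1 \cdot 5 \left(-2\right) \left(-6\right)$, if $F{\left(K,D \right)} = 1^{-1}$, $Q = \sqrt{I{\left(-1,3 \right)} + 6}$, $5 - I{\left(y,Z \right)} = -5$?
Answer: $60$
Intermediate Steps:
$I{\left(y,Z \right)} = 10$ ($I{\left(y,Z \right)} = 5 - -5 = 5 + 5 = 10$)
$Q = 4$ ($Q = \sqrt{10 + 6} = \sqrt{16} = 4$)
$F{\left(K,D \right)} = 1$
$F{\left(6,Q \right)} 1 \cdot 5 \left(-2\right) \left(-6\right) = 1 \cdot 1 \cdot 5 \left(-2\right) \left(-6\right) = 1 \cdot 5 \left(-2\right) \left(-6\right) = 1 \left(-10\right) \left(-6\right) = \left(-10\right) \left(-6\right) = 60$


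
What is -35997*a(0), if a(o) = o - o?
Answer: 0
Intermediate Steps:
a(o) = 0
-35997*a(0) = -35997*0 = 0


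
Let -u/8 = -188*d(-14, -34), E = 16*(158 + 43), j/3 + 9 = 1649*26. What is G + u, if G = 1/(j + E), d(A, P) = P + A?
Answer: -9515699711/131811 ≈ -72192.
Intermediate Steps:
j = 128595 (j = -27 + 3*(1649*26) = -27 + 3*42874 = -27 + 128622 = 128595)
d(A, P) = A + P
E = 3216 (E = 16*201 = 3216)
u = -72192 (u = -(-1504)*(-14 - 34) = -(-1504)*(-48) = -8*9024 = -72192)
G = 1/131811 (G = 1/(128595 + 3216) = 1/131811 ≈ 7.5866e-6)
G + u = 1/131811 - 72192 = -9515699711/131811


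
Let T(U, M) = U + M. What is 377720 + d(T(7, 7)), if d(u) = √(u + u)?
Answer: 377720 + 2*√7 ≈ 3.7773e+5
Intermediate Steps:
T(U, M) = M + U
d(u) = √2*√u (d(u) = √(2*u) = √2*√u)
377720 + d(T(7, 7)) = 377720 + √2*√(7 + 7) = 377720 + √2*√14 = 377720 + 2*√7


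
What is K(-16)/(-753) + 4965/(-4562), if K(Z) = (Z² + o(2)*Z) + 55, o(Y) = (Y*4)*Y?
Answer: -3989555/3435186 ≈ -1.1614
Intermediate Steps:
o(Y) = 4*Y² (o(Y) = (4*Y)*Y = 4*Y²)
K(Z) = 55 + Z² + 16*Z (K(Z) = (Z² + (4*2²)*Z) + 55 = (Z² + (4*4)*Z) + 55 = (Z² + 16*Z) + 55 = 55 + Z² + 16*Z)
K(-16)/(-753) + 4965/(-4562) = (55 + (-16)² + 16*(-16))/(-753) + 4965/(-4562) = (55 + 256 - 256)*(-1/753) + 4965*(-1/4562) = 55*(-1/753) - 4965/4562 = -55/753 - 4965/4562 = -3989555/3435186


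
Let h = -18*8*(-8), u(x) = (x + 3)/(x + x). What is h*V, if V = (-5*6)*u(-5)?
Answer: -6912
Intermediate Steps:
u(x) = (3 + x)/(2*x) (u(x) = (3 + x)/((2*x)) = (3 + x)*(1/(2*x)) = (3 + x)/(2*x))
V = -6 (V = (-5*6)*((½)*(3 - 5)/(-5)) = -15*(-1)*(-2)/5 = -30*⅕ = -6)
h = 1152 (h = -144*(-8) = 1152)
h*V = 1152*(-6) = -6912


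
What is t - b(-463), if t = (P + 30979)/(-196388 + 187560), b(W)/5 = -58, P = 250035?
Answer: 1139553/4414 ≈ 258.17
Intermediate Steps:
b(W) = -290 (b(W) = 5*(-58) = -290)
t = -140507/4414 (t = (250035 + 30979)/(-196388 + 187560) = 281014/(-8828) = 281014*(-1/8828) = -140507/4414 ≈ -31.832)
t - b(-463) = -140507/4414 - 1*(-290) = -140507/4414 + 290 = 1139553/4414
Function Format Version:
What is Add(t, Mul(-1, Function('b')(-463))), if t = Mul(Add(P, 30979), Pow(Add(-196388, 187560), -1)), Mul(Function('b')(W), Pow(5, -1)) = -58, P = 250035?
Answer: Rational(1139553, 4414) ≈ 258.17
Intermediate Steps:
Function('b')(W) = -290 (Function('b')(W) = Mul(5, -58) = -290)
t = Rational(-140507, 4414) (t = Mul(Add(250035, 30979), Pow(Add(-196388, 187560), -1)) = Mul(281014, Pow(-8828, -1)) = Mul(281014, Rational(-1, 8828)) = Rational(-140507, 4414) ≈ -31.832)
Add(t, Mul(-1, Function('b')(-463))) = Add(Rational(-140507, 4414), Mul(-1, -290)) = Add(Rational(-140507, 4414), 290) = Rational(1139553, 4414)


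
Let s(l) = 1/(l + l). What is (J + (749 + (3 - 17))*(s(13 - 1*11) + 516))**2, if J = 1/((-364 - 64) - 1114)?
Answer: 1369378625649657529/9511056 ≈ 1.4398e+11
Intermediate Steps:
s(l) = 1/(2*l)
J = -1/1542 (J = 1/(-428 - 1114) = 1/(-1542) = -1/1542 ≈ -0.00064851)
(J + (749 + (3 - 17))*(s(13 - 1*11) + 516))**2 = (-1/1542 + (749 + (3 - 17))*(1/(2*(13 - 1*11)) + 516))**2 = (-1/1542 + (749 - 14)*(1/(2*(13 - 11)) + 516))**2 = (-1/1542 + 735*((1/2)/2 + 516))**2 = (-1/1542 + 735*((1/2)*(1/2) + 516))**2 = (-1/1542 + 735*(1/4 + 516))**2 = (-1/1542 + 735*(2065/4))**2 = (-1/1542 + 1517775/4)**2 = (1170204523/3084)**2 = 1369378625649657529/9511056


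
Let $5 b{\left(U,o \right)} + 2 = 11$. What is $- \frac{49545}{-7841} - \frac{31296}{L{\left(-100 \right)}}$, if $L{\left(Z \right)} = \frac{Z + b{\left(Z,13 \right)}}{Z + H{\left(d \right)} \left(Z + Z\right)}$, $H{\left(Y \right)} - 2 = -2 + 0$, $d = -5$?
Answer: $- \frac{122671641405}{3849931} \approx -31863.0$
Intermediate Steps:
$b{\left(U,o \right)} = \frac{9}{5}$ ($b{\left(U,o \right)} = - \frac{2}{5} + \frac{1}{5} \cdot 11 = - \frac{2}{5} + \frac{11}{5} = \frac{9}{5}$)
$H{\left(Y \right)} = 0$ ($H{\left(Y \right)} = 2 + \left(-2 + 0\right) = 2 - 2 = 0$)
$L{\left(Z \right)} = \frac{\frac{9}{5} + Z}{Z}$ ($L{\left(Z \right)} = \frac{Z + \frac{9}{5}}{Z + 0 \left(Z + Z\right)} = \frac{\frac{9}{5} + Z}{Z + 0 \cdot 2 Z} = \frac{\frac{9}{5} + Z}{Z + 0} = \frac{\frac{9}{5} + Z}{Z}$)
$- \frac{49545}{-7841} - \frac{31296}{L{\left(-100 \right)}} = - \frac{49545}{-7841} - \frac{31296}{\frac{1}{-100} \left(\frac{9}{5} - 100\right)} = \left(-49545\right) \left(- \frac{1}{7841}\right) - \frac{31296}{\left(- \frac{1}{100}\right) \left(- \frac{491}{5}\right)} = \frac{49545}{7841} - \frac{31296}{\frac{491}{500}} = \frac{49545}{7841} - \frac{15648000}{491} = - \frac{122671641405}{3849931}$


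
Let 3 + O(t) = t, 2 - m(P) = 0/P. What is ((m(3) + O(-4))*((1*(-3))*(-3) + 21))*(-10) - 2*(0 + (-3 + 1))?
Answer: 1504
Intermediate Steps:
m(P) = 2 (m(P) = 2 - 0/P = 2 - 1*0 = 2 + 0 = 2)
O(t) = -3 + t
((m(3) + O(-4))*((1*(-3))*(-3) + 21))*(-10) - 2*(0 + (-3 + 1)) = ((2 + (-3 - 4))*((1*(-3))*(-3) + 21))*(-10) - 2*(0 + (-3 + 1)) = ((2 - 7)*(-3*(-3) + 21))*(-10) - 2*(0 - 2) = -5*(9 + 21)*(-10) - 2*(-2) = -5*30*(-10) + 4 = -150*(-10) + 4 = 1500 + 4 = 1504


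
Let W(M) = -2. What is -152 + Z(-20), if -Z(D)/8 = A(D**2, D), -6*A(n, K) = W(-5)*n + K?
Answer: -3736/3 ≈ -1245.3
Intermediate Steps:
A(n, K) = -K/6 + n/3 (A(n, K) = -(-2*n + K)/6 = -(K - 2*n)/6 = -K/6 + n/3)
Z(D) = -8*D**2/3 + 4*D/3 (Z(D) = -8*(-D/6 + D**2/3) = -8*D**2/3 + 4*D/3)
-152 + Z(-20) = -152 + (4/3)*(-20)*(1 - 2*(-20)) = -152 + (4/3)*(-20)*(1 + 40) = -152 + (4/3)*(-20)*41 = -152 - 3280/3 = -3736/3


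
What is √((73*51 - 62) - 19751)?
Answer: I*√16090 ≈ 126.85*I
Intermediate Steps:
√((73*51 - 62) - 19751) = √((3723 - 62) - 19751) = √(3661 - 19751) = √(-16090) = I*√16090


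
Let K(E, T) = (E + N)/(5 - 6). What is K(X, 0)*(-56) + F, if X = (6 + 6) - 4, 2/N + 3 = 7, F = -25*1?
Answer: 451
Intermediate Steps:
F = -25
N = ½ (N = 2/(-3 + 7) = 2/4 = 2*(¼) = ½ ≈ 0.50000)
X = 8 (X = 12 - 4 = 8)
K(E, T) = -½ - E (K(E, T) = (E + ½)/(5 - 6) = (½ + E)/(-1) = (½ + E)*(-1) = -½ - E)
K(X, 0)*(-56) + F = (-½ - 1*8)*(-56) - 25 = (-½ - 8)*(-56) - 25 = -17/2*(-56) - 25 = 476 - 25 = 451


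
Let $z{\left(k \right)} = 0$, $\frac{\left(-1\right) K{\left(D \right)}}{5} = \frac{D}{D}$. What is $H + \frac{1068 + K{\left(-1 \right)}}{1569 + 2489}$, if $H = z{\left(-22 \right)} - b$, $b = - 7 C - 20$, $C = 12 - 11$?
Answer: $\frac{110629}{4058} \approx 27.262$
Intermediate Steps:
$C = 1$
$K{\left(D \right)} = -5$ ($K{\left(D \right)} = - 5 \frac{D}{D} = \left(-5\right) 1 = -5$)
$b = -27$ ($b = \left(-7\right) 1 - 20 = -7 - 20 = -27$)
$H = 27$ ($H = 0 - -27 = 0 + 27 = 27$)
$H + \frac{1068 + K{\left(-1 \right)}}{1569 + 2489} = 27 + \frac{1068 - 5}{1569 + 2489} = 27 + \frac{1063}{4058} = \frac{110629}{4058}$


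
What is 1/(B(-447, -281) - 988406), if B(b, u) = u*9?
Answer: -1/990935 ≈ -1.0091e-6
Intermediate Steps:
B(b, u) = 9*u
1/(B(-447, -281) - 988406) = 1/(9*(-281) - 988406) = 1/(-2529 - 988406) = 1/(-990935) = -1/990935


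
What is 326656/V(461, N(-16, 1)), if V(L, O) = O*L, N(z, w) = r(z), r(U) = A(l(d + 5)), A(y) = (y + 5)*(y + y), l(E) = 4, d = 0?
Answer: 40832/4149 ≈ 9.8414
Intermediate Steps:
A(y) = 2*y*(5 + y) (A(y) = (5 + y)*(2*y) = 2*y*(5 + y))
r(U) = 72 (r(U) = 2*4*(5 + 4) = 2*4*9 = 72)
N(z, w) = 72
V(L, O) = L*O
326656/V(461, N(-16, 1)) = 326656/((461*72)) = 326656/33192 = 326656*(1/33192) = 40832/4149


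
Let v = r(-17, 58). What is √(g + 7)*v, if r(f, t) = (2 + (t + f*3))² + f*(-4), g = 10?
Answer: 149*√17 ≈ 614.34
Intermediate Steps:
r(f, t) = (2 + t + 3*f)² - 4*f (r(f, t) = (2 + (t + 3*f))² - 4*f = (2 + t + 3*f)² - 4*f)
v = 149 (v = (2 + 58 + 3*(-17))² - 4*(-17) = (2 + 58 - 51)² + 68 = 9² + 68 = 81 + 68 = 149)
√(g + 7)*v = √(10 + 7)*149 = √17*149 = 149*√17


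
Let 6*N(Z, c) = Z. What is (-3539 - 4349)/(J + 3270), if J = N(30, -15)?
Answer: -7888/3275 ≈ -2.4086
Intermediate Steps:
N(Z, c) = Z/6
J = 5 (J = (1/6)*30 = 5)
(-3539 - 4349)/(J + 3270) = (-3539 - 4349)/(5 + 3270) = -7888/3275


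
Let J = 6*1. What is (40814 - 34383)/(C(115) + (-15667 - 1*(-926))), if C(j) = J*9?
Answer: -6431/14687 ≈ -0.43787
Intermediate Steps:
J = 6
C(j) = 54 (C(j) = 6*9 = 54)
(40814 - 34383)/(C(115) + (-15667 - 1*(-926))) = (40814 - 34383)/(54 + (-15667 - 1*(-926))) = 6431/(54 + (-15667 + 926)) = 6431/(54 - 14741) = 6431/(-14687) = 6431*(-1/14687) = -6431/14687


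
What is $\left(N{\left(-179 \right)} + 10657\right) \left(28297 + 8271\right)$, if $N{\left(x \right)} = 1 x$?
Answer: $383159504$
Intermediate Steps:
$N{\left(x \right)} = x$
$\left(N{\left(-179 \right)} + 10657\right) \left(28297 + 8271\right) = \left(-179 + 10657\right) \left(28297 + 8271\right) = 10478 \cdot 36568 = 383159504$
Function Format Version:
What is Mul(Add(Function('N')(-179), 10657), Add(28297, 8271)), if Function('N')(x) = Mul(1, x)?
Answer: 383159504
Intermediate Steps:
Function('N')(x) = x
Mul(Add(Function('N')(-179), 10657), Add(28297, 8271)) = Mul(Add(-179, 10657), Add(28297, 8271)) = Mul(10478, 36568) = 383159504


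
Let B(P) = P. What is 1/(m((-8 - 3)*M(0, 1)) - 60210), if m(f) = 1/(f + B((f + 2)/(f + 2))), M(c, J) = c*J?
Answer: -1/60209 ≈ -1.6609e-5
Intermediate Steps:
M(c, J) = J*c
m(f) = 1/(1 + f) (m(f) = 1/(f + (f + 2)/(f + 2)) = 1/(f + (2 + f)/(2 + f)) = 1/(f + 1) = 1/(1 + f))
1/(m((-8 - 3)*M(0, 1)) - 60210) = 1/(1/(1 + (-8 - 3)*(1*0)) - 60210) = 1/(1/(1 - 11*0) - 60210) = 1/(1/(1 + 0) - 60210) = 1/(1/1 - 60210) = 1/(1 - 60210) = 1/(-60209) = -1/60209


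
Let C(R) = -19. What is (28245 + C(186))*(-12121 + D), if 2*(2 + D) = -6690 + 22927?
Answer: -113031017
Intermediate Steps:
D = 16233/2 (D = -2 + (-6690 + 22927)/2 = -2 + (½)*16237 = -2 + 16237/2 = 16233/2 ≈ 8116.5)
(28245 + C(186))*(-12121 + D) = (28245 - 19)*(-12121 + 16233/2) = 28226*(-8009/2) = -113031017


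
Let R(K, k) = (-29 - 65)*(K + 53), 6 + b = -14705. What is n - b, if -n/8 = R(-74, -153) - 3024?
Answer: 23111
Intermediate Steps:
b = -14711 (b = -6 - 14705 = -14711)
R(K, k) = -4982 - 94*K (R(K, k) = -94*(53 + K) = -4982 - 94*K)
n = 8400 (n = -8*((-4982 - 94*(-74)) - 3024) = -8*((-4982 + 6956) - 3024) = -8*(1974 - 3024) = -8*(-1050) = 8400)
n - b = 8400 - 1*(-14711) = 8400 + 14711 = 23111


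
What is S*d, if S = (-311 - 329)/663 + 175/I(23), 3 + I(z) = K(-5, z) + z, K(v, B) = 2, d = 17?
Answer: 101945/858 ≈ 118.82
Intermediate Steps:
I(z) = -1 + z (I(z) = -3 + (2 + z) = -1 + z)
S = 101945/14586 (S = (-311 - 329)/663 + 175/(-1 + 23) = -640*1/663 + 175/22 = -640/663 + 175*(1/22) = -640/663 + 175/22 = 101945/14586 ≈ 6.9892)
S*d = (101945/14586)*17 = 101945/858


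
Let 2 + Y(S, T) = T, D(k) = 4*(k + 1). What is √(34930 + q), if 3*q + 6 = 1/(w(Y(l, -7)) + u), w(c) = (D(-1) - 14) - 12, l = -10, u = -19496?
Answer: √119802214103802/58566 ≈ 186.89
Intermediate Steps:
D(k) = 4 + 4*k (D(k) = 4*(1 + k) = 4 + 4*k)
Y(S, T) = -2 + T
w(c) = -26 (w(c) = ((4 + 4*(-1)) - 14) - 12 = ((4 - 4) - 14) - 12 = (0 - 14) - 12 = -14 - 12 = -26)
q = -117133/58566 (q = -2 + 1/(3*(-26 - 19496)) = -2 + (⅓)/(-19522) = -2 + (⅓)*(-1/19522) = -2 - 1/58566 = -117133/58566 ≈ -2.0000)
√(34930 + q) = √(34930 - 117133/58566) = √(2045593247/58566) = √119802214103802/58566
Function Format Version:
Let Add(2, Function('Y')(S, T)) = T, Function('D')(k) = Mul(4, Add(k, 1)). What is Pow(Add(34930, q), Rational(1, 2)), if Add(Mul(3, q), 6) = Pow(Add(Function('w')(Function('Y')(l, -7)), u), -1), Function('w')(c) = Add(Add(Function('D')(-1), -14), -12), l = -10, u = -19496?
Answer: Mul(Rational(1, 58566), Pow(119802214103802, Rational(1, 2))) ≈ 186.89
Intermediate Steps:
Function('D')(k) = Add(4, Mul(4, k)) (Function('D')(k) = Mul(4, Add(1, k)) = Add(4, Mul(4, k)))
Function('Y')(S, T) = Add(-2, T)
Function('w')(c) = -26 (Function('w')(c) = Add(Add(Add(4, Mul(4, -1)), -14), -12) = Add(Add(Add(4, -4), -14), -12) = Add(Add(0, -14), -12) = Add(-14, -12) = -26)
q = Rational(-117133, 58566) (q = Add(-2, Mul(Rational(1, 3), Pow(Add(-26, -19496), -1))) = Add(-2, Mul(Rational(1, 3), Pow(-19522, -1))) = Add(-2, Mul(Rational(1, 3), Rational(-1, 19522))) = Add(-2, Rational(-1, 58566)) = Rational(-117133, 58566) ≈ -2.0000)
Pow(Add(34930, q), Rational(1, 2)) = Pow(Add(34930, Rational(-117133, 58566)), Rational(1, 2)) = Pow(Rational(2045593247, 58566), Rational(1, 2)) = Mul(Rational(1, 58566), Pow(119802214103802, Rational(1, 2)))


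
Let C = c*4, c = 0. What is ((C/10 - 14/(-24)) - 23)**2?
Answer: 72361/144 ≈ 502.51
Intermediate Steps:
C = 0 (C = 0*4 = 0)
((C/10 - 14/(-24)) - 23)**2 = ((0/10 - 14/(-24)) - 23)**2 = ((0*(1/10) - 14*(-1/24)) - 23)**2 = ((0 + 7/12) - 23)**2 = (7/12 - 23)**2 = (-269/12)**2 = 72361/144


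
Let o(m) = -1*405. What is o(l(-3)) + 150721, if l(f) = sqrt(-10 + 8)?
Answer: 150316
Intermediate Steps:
l(f) = I*sqrt(2) (l(f) = sqrt(-2) = I*sqrt(2))
o(m) = -405
o(l(-3)) + 150721 = -405 + 150721 = 150316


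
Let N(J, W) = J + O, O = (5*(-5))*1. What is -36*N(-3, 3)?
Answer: 1008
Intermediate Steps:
O = -25 (O = -25*1 = -25)
N(J, W) = -25 + J (N(J, W) = J - 25 = -25 + J)
-36*N(-3, 3) = -36*(-25 - 3) = -36*(-28) = 1008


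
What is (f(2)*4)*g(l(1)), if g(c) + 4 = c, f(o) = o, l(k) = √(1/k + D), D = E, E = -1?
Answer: -32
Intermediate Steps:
D = -1
l(k) = √(-1 + 1/k) (l(k) = √(1/k - 1) = √(-1 + 1/k))
g(c) = -4 + c
(f(2)*4)*g(l(1)) = (2*4)*(-4 + √((1 - 1*1)/1)) = 8*(-4 + √(1*(1 - 1))) = 8*(-4 + √(1*0)) = 8*(-4 + √0) = 8*(-4 + 0) = 8*(-4) = -32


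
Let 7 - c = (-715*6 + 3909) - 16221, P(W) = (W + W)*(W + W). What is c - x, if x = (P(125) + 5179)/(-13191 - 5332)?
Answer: 307716186/18523 ≈ 16613.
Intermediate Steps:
P(W) = 4*W² (P(W) = (2*W)*(2*W) = 4*W²)
c = 16609 (c = 7 - ((-715*6 + 3909) - 16221) = 7 - ((-4290 + 3909) - 16221) = 7 - (-381 - 16221) = 7 - 1*(-16602) = 7 + 16602 = 16609)
x = -67679/18523 (x = (4*125² + 5179)/(-13191 - 5332) = (4*15625 + 5179)/(-18523) = (62500 + 5179)*(-1/18523) = 67679*(-1/18523) = -67679/18523 ≈ -3.6538)
c - x = 16609 - 1*(-67679/18523) = 16609 + 67679/18523 = 307716186/18523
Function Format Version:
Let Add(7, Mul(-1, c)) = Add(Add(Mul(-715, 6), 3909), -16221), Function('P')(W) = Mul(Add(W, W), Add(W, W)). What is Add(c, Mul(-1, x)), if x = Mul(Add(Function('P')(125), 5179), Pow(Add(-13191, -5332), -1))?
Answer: Rational(307716186, 18523) ≈ 16613.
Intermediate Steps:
Function('P')(W) = Mul(4, Pow(W, 2)) (Function('P')(W) = Mul(Mul(2, W), Mul(2, W)) = Mul(4, Pow(W, 2)))
c = 16609 (c = Add(7, Mul(-1, Add(Add(Mul(-715, 6), 3909), -16221))) = Add(7, Mul(-1, Add(Add(-4290, 3909), -16221))) = Add(7, Mul(-1, Add(-381, -16221))) = Add(7, Mul(-1, -16602)) = Add(7, 16602) = 16609)
x = Rational(-67679, 18523) (x = Mul(Add(Mul(4, Pow(125, 2)), 5179), Pow(Add(-13191, -5332), -1)) = Mul(Add(Mul(4, 15625), 5179), Pow(-18523, -1)) = Mul(Add(62500, 5179), Rational(-1, 18523)) = Mul(67679, Rational(-1, 18523)) = Rational(-67679, 18523) ≈ -3.6538)
Add(c, Mul(-1, x)) = Add(16609, Mul(-1, Rational(-67679, 18523))) = Add(16609, Rational(67679, 18523)) = Rational(307716186, 18523)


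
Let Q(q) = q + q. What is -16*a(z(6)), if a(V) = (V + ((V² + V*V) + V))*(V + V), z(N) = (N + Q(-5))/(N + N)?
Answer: -128/27 ≈ -4.7407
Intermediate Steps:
Q(q) = 2*q
z(N) = (-10 + N)/(2*N) (z(N) = (N + 2*(-5))/(N + N) = (N - 10)/((2*N)) = (-10 + N)*(1/(2*N)) = (-10 + N)/(2*N))
a(V) = 2*V*(2*V + 2*V²) (a(V) = (V + ((V² + V²) + V))*(2*V) = (V + (2*V² + V))*(2*V) = (V + (V + 2*V²))*(2*V) = (2*V + 2*V²)*(2*V) = 2*V*(2*V + 2*V²))
-16*a(z(6)) = -64*((½)*(-10 + 6)/6)²*(1 + (½)*(-10 + 6)/6) = -64*((½)*(⅙)*(-4))²*(1 + (½)*(⅙)*(-4)) = -64*(-⅓)²*(1 - ⅓) = -64*2/(9*3) = -16*8/27 = -128/27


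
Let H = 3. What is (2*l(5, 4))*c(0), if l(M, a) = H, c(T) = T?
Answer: 0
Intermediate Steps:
l(M, a) = 3
(2*l(5, 4))*c(0) = (2*3)*0 = 6*0 = 0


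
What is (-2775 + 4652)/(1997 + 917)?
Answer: 1877/2914 ≈ 0.64413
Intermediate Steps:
(-2775 + 4652)/(1997 + 917) = 1877/2914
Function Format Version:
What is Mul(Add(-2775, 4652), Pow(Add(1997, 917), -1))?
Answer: Rational(1877, 2914) ≈ 0.64413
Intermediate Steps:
Mul(Add(-2775, 4652), Pow(Add(1997, 917), -1)) = Mul(1877, Pow(2914, -1)) = Mul(1877, Rational(1, 2914)) = Rational(1877, 2914)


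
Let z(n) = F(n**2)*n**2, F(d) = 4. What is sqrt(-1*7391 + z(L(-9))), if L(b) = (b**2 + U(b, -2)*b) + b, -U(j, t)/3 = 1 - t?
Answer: sqrt(86245) ≈ 293.67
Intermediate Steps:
U(j, t) = -3 + 3*t (U(j, t) = -3*(1 - t) = -3 + 3*t)
L(b) = b**2 - 8*b (L(b) = (b**2 + (-3 + 3*(-2))*b) + b = (b**2 + (-3 - 6)*b) + b = (b**2 - 9*b) + b = b**2 - 8*b)
z(n) = 4*n**2
sqrt(-1*7391 + z(L(-9))) = sqrt(-1*7391 + 4*(-9*(-8 - 9))**2) = sqrt(-7391 + 4*(-9*(-17))**2) = sqrt(-7391 + 4*153**2) = sqrt(-7391 + 4*23409) = sqrt(-7391 + 93636) = sqrt(86245)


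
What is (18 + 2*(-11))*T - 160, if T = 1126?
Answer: -4664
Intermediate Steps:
(18 + 2*(-11))*T - 160 = (18 + 2*(-11))*1126 - 160 = (18 - 22)*1126 - 160 = -4*1126 - 160 = -4504 - 160 = -4664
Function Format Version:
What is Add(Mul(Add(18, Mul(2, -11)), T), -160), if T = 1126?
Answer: -4664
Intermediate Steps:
Add(Mul(Add(18, Mul(2, -11)), T), -160) = Add(Mul(Add(18, Mul(2, -11)), 1126), -160) = Add(Mul(Add(18, -22), 1126), -160) = Add(Mul(-4, 1126), -160) = Add(-4504, -160) = -4664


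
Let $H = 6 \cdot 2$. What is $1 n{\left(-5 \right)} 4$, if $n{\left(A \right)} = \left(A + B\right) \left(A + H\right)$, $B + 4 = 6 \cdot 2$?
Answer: $84$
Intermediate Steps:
$B = 8$ ($B = -4 + 6 \cdot 2 = -4 + 12 = 8$)
$H = 12$
$n{\left(A \right)} = \left(8 + A\right) \left(12 + A\right)$ ($n{\left(A \right)} = \left(A + 8\right) \left(A + 12\right) = \left(8 + A\right) \left(12 + A\right)$)
$1 n{\left(-5 \right)} 4 = 1 \left(96 + \left(-5\right)^{2} + 20 \left(-5\right)\right) 4 = 1 \left(96 + 25 - 100\right) 4 = 1 \cdot 21 \cdot 4 = 21 \cdot 4 = 84$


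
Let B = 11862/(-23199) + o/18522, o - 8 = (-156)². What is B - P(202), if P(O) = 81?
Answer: -5743332271/71615313 ≈ -80.197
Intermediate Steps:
o = 24344 (o = 8 + (-156)² = 8 + 24336 = 24344)
B = 57508082/71615313 (B = 11862/(-23199) + 24344/18522 = 11862*(-1/23199) + 24344*(1/18522) = -3954/7733 + 12172/9261 = 57508082/71615313 ≈ 0.80301)
B - P(202) = 57508082/71615313 - 1*81 = 57508082/71615313 - 81 = -5743332271/71615313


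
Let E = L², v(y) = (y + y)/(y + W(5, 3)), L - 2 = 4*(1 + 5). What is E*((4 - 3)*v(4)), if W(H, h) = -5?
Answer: -5408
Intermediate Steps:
L = 26 (L = 2 + 4*(1 + 5) = 2 + 4*6 = 2 + 24 = 26)
v(y) = 2*y/(-5 + y) (v(y) = (y + y)/(y - 5) = (2*y)/(-5 + y) = 2*y/(-5 + y))
E = 676 (E = 26² = 676)
E*((4 - 3)*v(4)) = 676*((4 - 3)*(2*4/(-5 + 4))) = 676*(1*(2*4/(-1))) = 676*(1*(2*4*(-1))) = 676*(1*(-8)) = 676*(-8) = -5408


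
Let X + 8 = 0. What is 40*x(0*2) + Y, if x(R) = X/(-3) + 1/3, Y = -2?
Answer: 118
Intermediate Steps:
X = -8 (X = -8 + 0 = -8)
x(R) = 3 (x(R) = -8/(-3) + 1/3 = -8*(-⅓) + 1*(⅓) = 8/3 + ⅓ = 3)
40*x(0*2) + Y = 40*3 - 2 = 120 - 2 = 118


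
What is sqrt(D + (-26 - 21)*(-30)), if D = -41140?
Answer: I*sqrt(39730) ≈ 199.32*I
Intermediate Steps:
sqrt(D + (-26 - 21)*(-30)) = sqrt(-41140 + (-26 - 21)*(-30)) = sqrt(-41140 - 47*(-30)) = sqrt(-41140 + 1410) = sqrt(-39730) = I*sqrt(39730)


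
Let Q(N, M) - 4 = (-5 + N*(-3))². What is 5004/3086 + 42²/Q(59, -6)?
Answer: 21402027/12779126 ≈ 1.6748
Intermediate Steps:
Q(N, M) = 4 + (-5 - 3*N)² (Q(N, M) = 4 + (-5 + N*(-3))² = 4 + (-5 - 3*N)²)
5004/3086 + 42²/Q(59, -6) = 5004/3086 + 42²/(4 + (5 + 3*59)²) = 5004*(1/3086) + 1764/(4 + (5 + 177)²) = 2502/1543 + 1764/(4 + 182²) = 2502/1543 + 1764/(4 + 33124) = 2502/1543 + 1764/33128 = 2502/1543 + 1764*(1/33128) = 2502/1543 + 441/8282 = 21402027/12779126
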